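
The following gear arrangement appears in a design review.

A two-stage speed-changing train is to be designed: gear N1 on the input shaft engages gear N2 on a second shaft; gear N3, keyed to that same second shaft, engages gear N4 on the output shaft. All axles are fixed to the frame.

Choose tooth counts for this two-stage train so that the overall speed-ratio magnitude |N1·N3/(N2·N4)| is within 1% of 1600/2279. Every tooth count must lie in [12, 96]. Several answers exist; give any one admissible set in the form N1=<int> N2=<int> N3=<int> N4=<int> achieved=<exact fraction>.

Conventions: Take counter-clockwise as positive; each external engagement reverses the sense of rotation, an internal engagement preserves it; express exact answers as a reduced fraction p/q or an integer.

topology: fixed-axis compound train — 2 stages, target 1600/2279
target = 1600/2279 in lowest terms: an exact hit needs N1·N3 = k·1600 and N2·N4 = k·2279 for one integer k, every count in [12, 96]; additionally prefer no 1:1 stage (N1 ≠ N2, N3 ≠ N4)
k = 1: N1·N3 = 1600 = 20·80, N2·N4 = 2279 = 43·53
achieved = 20·80/(43·53) = 1600/2279; |achieved − target| = 0 ≤ 16/2279 ✓

N1=20 N2=43 N3=80 N4=53 achieved=1600/2279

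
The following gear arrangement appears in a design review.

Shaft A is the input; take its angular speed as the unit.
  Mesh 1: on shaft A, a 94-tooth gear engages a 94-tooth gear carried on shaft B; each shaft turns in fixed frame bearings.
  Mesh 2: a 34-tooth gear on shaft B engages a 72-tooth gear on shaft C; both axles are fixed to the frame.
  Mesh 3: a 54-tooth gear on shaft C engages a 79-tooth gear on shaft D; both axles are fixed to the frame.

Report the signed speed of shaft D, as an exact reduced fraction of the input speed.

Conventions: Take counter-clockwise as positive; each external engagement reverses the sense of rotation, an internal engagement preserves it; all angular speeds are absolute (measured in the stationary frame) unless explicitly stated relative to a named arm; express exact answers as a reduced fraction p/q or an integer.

-51/158

3-mesh fixed-axis compound train (all bearings frame-fixed)
mesh 1 [94T→94T]: |ω|/ω_in = 1×94/94 = 1, sense flips to −
mesh 2 [34T→72T]: |ω|/ω_in = 1×34/72 = 17/36, sense flips to +
mesh 3 [54T→79T]: |ω|/ω_in = (17/36)×54/79 = 51/158, sense flips to −
signed output speed (× input speed) = -51/158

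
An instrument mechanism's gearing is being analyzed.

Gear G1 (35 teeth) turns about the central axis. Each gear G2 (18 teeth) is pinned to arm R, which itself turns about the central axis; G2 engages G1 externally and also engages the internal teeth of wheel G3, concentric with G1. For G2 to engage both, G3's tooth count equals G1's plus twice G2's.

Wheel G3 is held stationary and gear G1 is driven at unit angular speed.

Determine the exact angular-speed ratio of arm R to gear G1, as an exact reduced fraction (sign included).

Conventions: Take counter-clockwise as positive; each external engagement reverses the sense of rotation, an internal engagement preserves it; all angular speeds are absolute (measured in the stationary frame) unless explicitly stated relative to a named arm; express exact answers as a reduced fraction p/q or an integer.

35/106

planetary set (35T centre, 18T on arm, 71T internal) — Willis relation
ring teeth: 35 + 2·18 = 71
35(ω_sun−ω_arm) = −71(ω_ring−ω_arm),  ω_ring = 0, ω_sun = 1
35(1−ω_arm) = −71(0−ω_arm)  ⇒  106·ω_arm = 35  ⇒  ω_arm = 35/106
ω_out/ω_in = 35/106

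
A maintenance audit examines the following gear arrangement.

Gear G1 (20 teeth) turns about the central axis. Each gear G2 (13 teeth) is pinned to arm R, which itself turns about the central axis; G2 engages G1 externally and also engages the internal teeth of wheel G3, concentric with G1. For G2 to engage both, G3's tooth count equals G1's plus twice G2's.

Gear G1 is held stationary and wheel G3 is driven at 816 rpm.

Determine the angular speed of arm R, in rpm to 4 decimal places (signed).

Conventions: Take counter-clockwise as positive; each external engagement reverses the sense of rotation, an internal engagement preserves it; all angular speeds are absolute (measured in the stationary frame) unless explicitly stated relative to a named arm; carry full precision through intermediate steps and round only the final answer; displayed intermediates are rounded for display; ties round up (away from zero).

+568.7273 rpm

planetary set (20T centre, 13T on arm, 46T internal) — Willis relation
normalise by the input: solve with ω_ring = 1, then scale by 816 rpm
ring teeth: 20 + 2·13 = 46
20(ω_sun−ω_arm) = −46(ω_ring−ω_arm),  ω_sun = 0, ω_ring = 1
20(0−ω_arm) = −46(1−ω_arm)  ⇒  66·ω_arm = 46  ⇒  ω_arm = 23/33
scale: ω_arm = 23/33 × 816 rpm = +568.7273 rpm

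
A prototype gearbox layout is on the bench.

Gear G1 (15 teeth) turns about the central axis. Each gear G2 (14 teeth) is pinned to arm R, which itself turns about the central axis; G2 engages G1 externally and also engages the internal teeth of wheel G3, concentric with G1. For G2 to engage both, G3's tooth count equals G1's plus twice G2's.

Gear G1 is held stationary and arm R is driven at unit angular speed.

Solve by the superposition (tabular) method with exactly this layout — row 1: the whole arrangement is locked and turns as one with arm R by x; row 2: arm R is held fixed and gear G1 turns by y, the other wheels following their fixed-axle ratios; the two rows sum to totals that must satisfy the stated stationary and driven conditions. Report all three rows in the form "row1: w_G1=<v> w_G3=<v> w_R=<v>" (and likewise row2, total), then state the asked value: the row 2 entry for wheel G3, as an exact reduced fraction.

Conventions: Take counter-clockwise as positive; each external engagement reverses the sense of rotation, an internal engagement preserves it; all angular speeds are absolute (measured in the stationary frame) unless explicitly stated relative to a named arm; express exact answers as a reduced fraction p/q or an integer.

row1: w_G1=1 w_G3=1 w_R=1
row2: w_G1=-1 w_G3=15/43 w_R=0
total: w_G1=0 w_G3=58/43 w_R=1
asked value: 15/43

planetary set (15T centre, 14T on arm, 43T internal) — Willis relation
row 1 (train locked, turned with arm): all members turn x
row 2 (arm held, sun turns y): ω_ring = −(15/43)·y, ω_arm = 0
boundary: total ω_sun = x + y = 0 and total ω_arm = x = 1  ⇒  y = -1, x = 1
row 2 ring = −(15/43)·(-1) = 15/43
totals (row 1 + row 2): sun 1 + (-1) = 0, ring 1 + 15/43 = 58/43, arm 1 + 0 = 1
asked cell (row2, ring) = 15/43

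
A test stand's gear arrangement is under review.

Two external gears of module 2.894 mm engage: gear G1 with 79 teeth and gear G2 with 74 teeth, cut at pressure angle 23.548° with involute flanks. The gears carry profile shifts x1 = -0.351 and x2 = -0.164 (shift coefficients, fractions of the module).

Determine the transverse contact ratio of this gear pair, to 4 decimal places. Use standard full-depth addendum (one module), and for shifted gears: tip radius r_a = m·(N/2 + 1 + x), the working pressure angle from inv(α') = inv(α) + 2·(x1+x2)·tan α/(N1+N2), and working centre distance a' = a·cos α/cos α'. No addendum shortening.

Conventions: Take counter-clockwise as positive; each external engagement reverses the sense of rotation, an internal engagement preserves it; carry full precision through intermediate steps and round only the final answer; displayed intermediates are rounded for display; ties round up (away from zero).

1.6951

topology: single-mesh involute geometry — m = 2.894, 79T/74T pair
base radii: r_b1 = 104.793665, r_b2 = 98.161154
tip radii: r_a1 = 116.191206, r_a2 = 109.497384
inv(α') = inv(23.548°) + 2·(-0.351-0.164)·tan α/(79+74) = 0.02188488  ⇒  α' = 22.62294°
a' = a·cos α / cos α' = 221.3910·cos 23.548°/cos 22.62294° = 219.872642
action lengths: √(r_a1²−r_b1²) = 50.186494, √(r_a2²−r_b2²) = 48.518707
base pitch p_b = π·m·cos α = 8.334658
CR = (50.186494 + 48.518707 − 219.872642·sin 22.62294°)/8.334658 = 1.695078
contact ratio ≈ 1.6951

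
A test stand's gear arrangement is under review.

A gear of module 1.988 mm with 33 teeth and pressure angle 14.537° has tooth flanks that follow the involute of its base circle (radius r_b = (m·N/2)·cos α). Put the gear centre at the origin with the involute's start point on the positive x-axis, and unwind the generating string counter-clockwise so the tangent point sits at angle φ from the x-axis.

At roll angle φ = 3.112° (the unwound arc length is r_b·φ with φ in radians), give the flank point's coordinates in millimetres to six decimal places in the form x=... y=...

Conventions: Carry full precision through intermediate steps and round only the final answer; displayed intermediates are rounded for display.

x=31.798669 y=0.001695

recognized (one wheel, involute flank): single-mesh tooth geometry, m = 1.988, N = 33
pitch radius r_p = m·N/2 = 1.988·33/2 = 32.802000
base radius r_b = r_p·cos α = 32.802000·cos 14.537° = 31.751869
roll angle φ = 3.112° = 0.05431465 rad
x = r_b·(cos φ + φ·sin φ) = 31.798669
y = r_b·(sin φ − φ·cos φ) = 0.001695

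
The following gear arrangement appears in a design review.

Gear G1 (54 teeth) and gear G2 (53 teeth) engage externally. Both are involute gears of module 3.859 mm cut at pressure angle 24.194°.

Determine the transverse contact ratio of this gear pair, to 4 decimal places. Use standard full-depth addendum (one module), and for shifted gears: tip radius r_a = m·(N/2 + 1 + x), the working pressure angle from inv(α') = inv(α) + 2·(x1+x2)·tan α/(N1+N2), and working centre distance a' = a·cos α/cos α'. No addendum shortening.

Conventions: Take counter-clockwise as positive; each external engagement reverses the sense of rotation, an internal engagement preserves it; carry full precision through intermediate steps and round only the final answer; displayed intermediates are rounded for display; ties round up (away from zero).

1.5731

topology: single-mesh involute geometry — m = 3.859, 54T/53T pair
base radii: r_b1 = 95.041003, r_b2 = 93.280985
tip radii: r_a1 = 108.052000, r_a2 = 106.122500
no profile shift: α' = α, a' = a
action lengths: √(r_a1²−r_b1²) = 51.404692, √(r_a2²−r_b2²) = 50.602795
base pitch p_b = π·m·cos α = 11.058523
CR = (51.404692 + 50.602795 − 206.456500·sin 24.19400°)/11.058523 = 1.573079
contact ratio ≈ 1.5731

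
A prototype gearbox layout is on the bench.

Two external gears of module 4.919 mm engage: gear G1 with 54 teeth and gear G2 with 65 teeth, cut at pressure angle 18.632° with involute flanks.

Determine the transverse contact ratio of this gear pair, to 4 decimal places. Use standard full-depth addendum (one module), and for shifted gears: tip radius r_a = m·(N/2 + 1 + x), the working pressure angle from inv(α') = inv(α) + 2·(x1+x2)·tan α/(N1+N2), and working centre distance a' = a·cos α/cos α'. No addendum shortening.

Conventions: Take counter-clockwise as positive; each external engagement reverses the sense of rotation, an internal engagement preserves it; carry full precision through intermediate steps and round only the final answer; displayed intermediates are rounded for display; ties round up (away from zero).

single-mesh involute tooth geometry (54T engaging 65T at module 4.919)
base radii: r_b1 = 125.852287, r_b2 = 151.488864
tip radii: r_a1 = 137.732000, r_a2 = 164.786500
no profile shift: α' = α, a' = a
action lengths: √(r_a1²−r_b1²) = 55.958071, √(r_a2²−r_b2²) = 64.851482
base pitch p_b = π·m·cos α = 14.643579
CR = (55.958071 + 64.851482 − 292.680500·sin 18.63200°)/14.643579 = 1.864399
contact ratio ≈ 1.8644

1.8644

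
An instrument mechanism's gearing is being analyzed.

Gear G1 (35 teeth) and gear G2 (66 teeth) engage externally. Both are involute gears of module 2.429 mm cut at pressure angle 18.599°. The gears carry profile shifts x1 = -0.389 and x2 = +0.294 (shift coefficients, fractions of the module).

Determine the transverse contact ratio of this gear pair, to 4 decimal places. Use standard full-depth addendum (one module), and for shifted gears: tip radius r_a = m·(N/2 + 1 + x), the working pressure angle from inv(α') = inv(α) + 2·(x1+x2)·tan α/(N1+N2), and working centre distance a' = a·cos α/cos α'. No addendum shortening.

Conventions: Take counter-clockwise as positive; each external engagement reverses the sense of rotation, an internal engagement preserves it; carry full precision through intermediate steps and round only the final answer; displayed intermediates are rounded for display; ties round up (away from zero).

recognized (one external pair, fixed centres): single-mesh tooth geometry, m = 2.429, N1 = 35, N2 = 66
base radii: r_b1 = 40.287502, r_b2 = 75.970719
tip radii: r_a1 = 43.991619, r_a2 = 83.300126
inv(α') = inv(18.599°) + 2·(-0.389+0.294)·tan α/(35+66) = 0.01127091  ⇒  α' = 18.27260°
a' = a·cos α / cos α' = 122.6645·cos 18.599°/cos 18.27260° = 122.431781
action lengths: √(r_a1²−r_b1²) = 17.668608, √(r_a2²−r_b2²) = 34.166664
base pitch p_b = π·m·cos α = 7.232396
CR = (17.668608 + 34.166664 − 122.431781·sin 18.27260°)/7.232396 = 1.859440
contact ratio ≈ 1.8594

1.8594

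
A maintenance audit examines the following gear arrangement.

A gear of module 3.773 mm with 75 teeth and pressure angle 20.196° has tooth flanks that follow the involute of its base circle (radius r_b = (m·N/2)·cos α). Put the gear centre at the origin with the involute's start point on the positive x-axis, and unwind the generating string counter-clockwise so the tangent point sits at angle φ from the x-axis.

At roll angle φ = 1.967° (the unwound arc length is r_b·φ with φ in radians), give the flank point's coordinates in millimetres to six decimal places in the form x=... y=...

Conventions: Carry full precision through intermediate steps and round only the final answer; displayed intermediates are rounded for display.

x=132.866671 y=0.001791

recognized (one wheel, involute flank): single-mesh tooth geometry, m = 3.773, N = 75
pitch radius r_p = m·N/2 = 3.773·75/2 = 141.487500
base radius r_b = r_p·cos α = 141.487500·cos 20.196° = 132.788442
roll angle φ = 1.967° = 0.03433063 rad
x = r_b·(cos φ + φ·sin φ) = 132.866671
y = r_b·(sin φ − φ·cos φ) = 0.001791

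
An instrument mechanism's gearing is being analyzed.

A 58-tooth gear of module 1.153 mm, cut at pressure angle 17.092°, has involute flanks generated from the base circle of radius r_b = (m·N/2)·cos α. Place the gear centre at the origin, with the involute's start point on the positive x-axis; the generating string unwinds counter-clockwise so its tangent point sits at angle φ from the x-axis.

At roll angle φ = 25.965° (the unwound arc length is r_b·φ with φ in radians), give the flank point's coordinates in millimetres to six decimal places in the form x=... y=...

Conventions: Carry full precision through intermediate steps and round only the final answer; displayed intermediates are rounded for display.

x=35.075436 y=0.971271

recognized (one wheel, involute flank): single-mesh tooth geometry, m = 1.153, N = 58
pitch radius r_p = m·N/2 = 1.153·58/2 = 33.437000
base radius r_b = r_p·cos α = 33.437000·cos 17.092° = 31.960224
roll angle φ = 25.965° = 0.45317474 rad
x = r_b·(cos φ + φ·sin φ) = 35.075436
y = r_b·(sin φ − φ·cos φ) = 0.971271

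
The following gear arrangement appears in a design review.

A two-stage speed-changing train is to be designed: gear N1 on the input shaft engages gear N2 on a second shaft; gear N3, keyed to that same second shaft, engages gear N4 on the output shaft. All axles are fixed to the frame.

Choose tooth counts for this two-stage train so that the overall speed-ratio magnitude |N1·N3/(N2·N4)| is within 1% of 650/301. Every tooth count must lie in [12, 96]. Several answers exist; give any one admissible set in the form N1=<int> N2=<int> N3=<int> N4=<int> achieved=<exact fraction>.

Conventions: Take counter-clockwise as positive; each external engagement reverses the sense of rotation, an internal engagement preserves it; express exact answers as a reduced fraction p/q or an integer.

N1=20 N2=14 N3=65 N4=43 achieved=650/301

class = fixed-axis compound train [2-stage, 650/301 wanted]
target = 650/301 in lowest terms: an exact hit needs N1·N3 = k·650 and N2·N4 = k·301 for one integer k, every count in [12, 96]; additionally prefer no 1:1 stage (N1 ≠ N2, N3 ≠ N4)
k = 1: no 1:1-free in-range split of k·650 and k·301 into factor pairs; take k = 2
k = 2: N1·N3 = 1300 = 20·65, N2·N4 = 602 = 14·43
achieved = 20·65/(14·43) = 650/301; |achieved − target| = 0 ≤ 13/602 ✓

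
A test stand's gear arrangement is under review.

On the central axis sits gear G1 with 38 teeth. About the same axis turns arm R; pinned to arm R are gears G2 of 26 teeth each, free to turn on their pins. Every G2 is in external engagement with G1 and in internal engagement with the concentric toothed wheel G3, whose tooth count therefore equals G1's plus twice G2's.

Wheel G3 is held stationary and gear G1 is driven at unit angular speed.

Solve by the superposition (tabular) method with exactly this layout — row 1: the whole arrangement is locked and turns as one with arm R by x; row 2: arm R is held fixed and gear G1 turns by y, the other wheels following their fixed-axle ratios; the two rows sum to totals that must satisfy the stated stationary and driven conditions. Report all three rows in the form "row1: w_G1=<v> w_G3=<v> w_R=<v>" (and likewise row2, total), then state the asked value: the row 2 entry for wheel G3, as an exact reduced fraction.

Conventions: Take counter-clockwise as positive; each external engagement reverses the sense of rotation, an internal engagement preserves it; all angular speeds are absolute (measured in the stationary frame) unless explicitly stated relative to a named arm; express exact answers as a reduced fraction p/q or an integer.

recognized (axles ride arm R): planetary set, 38/26/90 teeth
row 1 (train locked, turned with arm): all members turn x
superposition row 2 [arm held]: sun y, ring −(38/90)·y, arm 0
boundary: total ω_ring = x − (38/90)·y = 0 and total ω_sun = x + y = 1  ⇒  y = 45/64, x = 19/64
row 2 ring = −(38/90)·45/64 = -19/64
totals (row 1 + row 2): sun 19/64 + 45/64 = 1, ring 19/64 + (-19/64) = 0, arm 19/64 + 0 = 19/64
asked cell (row2, ring) = -19/64

row1: w_G1=19/64 w_G3=19/64 w_R=19/64
row2: w_G1=45/64 w_G3=-19/64 w_R=0
total: w_G1=1 w_G3=0 w_R=19/64
asked value: -19/64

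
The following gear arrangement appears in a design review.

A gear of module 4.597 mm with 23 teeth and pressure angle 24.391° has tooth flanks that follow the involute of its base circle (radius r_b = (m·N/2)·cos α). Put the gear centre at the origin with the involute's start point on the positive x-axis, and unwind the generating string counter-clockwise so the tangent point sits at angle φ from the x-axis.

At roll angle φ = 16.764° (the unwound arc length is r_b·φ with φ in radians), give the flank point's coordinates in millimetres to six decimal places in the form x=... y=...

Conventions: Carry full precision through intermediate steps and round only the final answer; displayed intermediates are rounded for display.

x=50.164151 y=0.398559

class = single-mesh tooth geometry [base-circle involute, m = 4.597, 23T]
pitch radius r_p = m·N/2 = 4.597·23/2 = 52.865500
base radius r_b = r_p·cos α = 52.865500·cos 24.391° = 48.147177
roll angle φ = 16.764° = 0.29258700 rad
x = r_b·(cos φ + φ·sin φ) = 50.164151
y = r_b·(sin φ − φ·cos φ) = 0.398559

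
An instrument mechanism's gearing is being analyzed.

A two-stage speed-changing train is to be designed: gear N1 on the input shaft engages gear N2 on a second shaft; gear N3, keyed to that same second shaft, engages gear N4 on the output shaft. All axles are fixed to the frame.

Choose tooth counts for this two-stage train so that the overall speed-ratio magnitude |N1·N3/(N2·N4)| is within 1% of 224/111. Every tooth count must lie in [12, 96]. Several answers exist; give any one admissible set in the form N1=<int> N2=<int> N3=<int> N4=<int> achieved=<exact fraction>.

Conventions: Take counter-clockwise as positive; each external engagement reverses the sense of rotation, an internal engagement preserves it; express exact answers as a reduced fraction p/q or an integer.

class = fixed-axis compound train [2-stage, 224/111 wanted]
target = 224/111 in lowest terms: an exact hit needs N1·N3 = k·224 and N2·N4 = k·111 for one integer k, every count in [12, 96]; additionally prefer no 1:1 stage (N1 ≠ N2, N3 ≠ N4)
k = 1…3: no 1:1-free in-range split of k·224 and k·111 into factor pairs; take k = 4
k = 4: N1·N3 = 896 = 14·64, N2·N4 = 444 = 12·37
achieved = 14·64/(12·37) = 224/111; |achieved − target| = 0 ≤ 56/2775 ✓

N1=14 N2=12 N3=64 N4=37 achieved=224/111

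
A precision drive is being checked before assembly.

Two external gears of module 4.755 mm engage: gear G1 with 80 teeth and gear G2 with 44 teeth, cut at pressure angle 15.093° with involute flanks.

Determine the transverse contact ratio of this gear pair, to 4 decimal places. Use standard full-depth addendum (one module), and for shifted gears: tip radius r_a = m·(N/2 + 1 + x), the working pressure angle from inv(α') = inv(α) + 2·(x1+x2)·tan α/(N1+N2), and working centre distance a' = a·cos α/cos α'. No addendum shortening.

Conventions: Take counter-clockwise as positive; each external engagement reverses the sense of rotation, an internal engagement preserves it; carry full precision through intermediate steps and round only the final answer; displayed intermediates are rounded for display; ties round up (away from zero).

2.1240

single-mesh involute tooth geometry (80T engaging 44T at module 4.755)
base radii: r_b1 = 183.638946, r_b2 = 101.001421
tip radii: r_a1 = 194.955000, r_a2 = 109.365000
no profile shift: α' = α, a' = a
action lengths: √(r_a1²−r_b1²) = 65.453719, √(r_a2²−r_b2²) = 41.945396
base pitch p_b = π·m·cos α = 14.422969
CR = (65.453719 + 41.945396 − 294.810000·sin 15.09300°)/14.422969 = 2.124012
contact ratio ≈ 2.1240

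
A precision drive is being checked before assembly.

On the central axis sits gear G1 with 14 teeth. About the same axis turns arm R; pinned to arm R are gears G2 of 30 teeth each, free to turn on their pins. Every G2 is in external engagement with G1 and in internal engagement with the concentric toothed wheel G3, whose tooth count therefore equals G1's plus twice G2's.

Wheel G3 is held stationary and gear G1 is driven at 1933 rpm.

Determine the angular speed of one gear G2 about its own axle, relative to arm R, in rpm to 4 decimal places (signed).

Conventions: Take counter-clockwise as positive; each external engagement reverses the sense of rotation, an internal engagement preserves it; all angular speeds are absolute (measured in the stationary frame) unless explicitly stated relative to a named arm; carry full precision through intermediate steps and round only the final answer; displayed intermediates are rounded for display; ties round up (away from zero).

topology: planetary set — G1 14T / G2 30T / G3 74T, arm = carrier (Willis)
normalise by the input: solve with ω_sun = 1, then scale by 1933 rpm
ring teeth: 14 + 2·30 = 74
14(ω_sun−ω_arm) = −74(ω_ring−ω_arm),  ω_ring = 0, ω_sun = 1
14(1−ω_arm) = −74(0−ω_arm)  ⇒  88·ω_arm = 14  ⇒  ω_arm = 7/44
sun–planet mesh: 14·(1−7/44) = −30·(ω_p−ω_arm)  ⇒  ω_p−ω_arm = -259/660
scale: ω_p−ω_arm = -259/660 × 1933 rpm = -758.5561 rpm

-758.5561 rpm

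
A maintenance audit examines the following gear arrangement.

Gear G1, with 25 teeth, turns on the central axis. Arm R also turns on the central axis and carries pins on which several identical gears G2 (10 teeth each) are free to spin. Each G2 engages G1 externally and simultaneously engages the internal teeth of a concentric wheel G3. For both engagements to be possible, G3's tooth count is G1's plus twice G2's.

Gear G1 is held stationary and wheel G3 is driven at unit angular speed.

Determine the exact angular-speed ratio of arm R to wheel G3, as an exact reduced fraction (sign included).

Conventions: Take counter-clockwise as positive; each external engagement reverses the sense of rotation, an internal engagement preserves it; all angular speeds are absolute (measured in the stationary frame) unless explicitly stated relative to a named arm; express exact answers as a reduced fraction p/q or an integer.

class = planetary set [G3 = 25+2·10 = 45; Willis about the carrier]
ring teeth: 25 + 2·10 = 45
25(ω_sun−ω_arm) = −45(ω_ring−ω_arm),  ω_sun = 0, ω_ring = 1
25(0−ω_arm) = −45(1−ω_arm)  ⇒  70·ω_arm = 45  ⇒  ω_arm = 9/14
ω_out/ω_in = 9/14

9/14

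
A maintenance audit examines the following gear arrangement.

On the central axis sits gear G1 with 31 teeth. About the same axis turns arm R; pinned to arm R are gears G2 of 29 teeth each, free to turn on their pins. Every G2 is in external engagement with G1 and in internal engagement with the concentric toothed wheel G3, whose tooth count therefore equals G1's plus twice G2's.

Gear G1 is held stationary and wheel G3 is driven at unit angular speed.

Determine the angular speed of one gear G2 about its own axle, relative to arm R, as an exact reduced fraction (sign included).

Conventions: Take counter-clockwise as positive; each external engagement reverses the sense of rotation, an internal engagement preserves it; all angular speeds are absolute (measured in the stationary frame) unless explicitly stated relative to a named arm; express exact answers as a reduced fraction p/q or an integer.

2759/3480

recognized (axles ride arm R): planetary set, 31/29/89 teeth
ring teeth: 31 + 2·29 = 89
31(ω_sun−ω_arm) = −89(ω_ring−ω_arm),  ω_sun = 0, ω_ring = 1
31(0−ω_arm) = −89(1−ω_arm)  ⇒  120·ω_arm = 89  ⇒  ω_arm = 89/120
sun–planet mesh: 31·(0−89/120) = −29·(ω_p−ω_arm)  ⇒  ω_p−ω_arm = 2759/3480
exact speed ratio = 2759/3480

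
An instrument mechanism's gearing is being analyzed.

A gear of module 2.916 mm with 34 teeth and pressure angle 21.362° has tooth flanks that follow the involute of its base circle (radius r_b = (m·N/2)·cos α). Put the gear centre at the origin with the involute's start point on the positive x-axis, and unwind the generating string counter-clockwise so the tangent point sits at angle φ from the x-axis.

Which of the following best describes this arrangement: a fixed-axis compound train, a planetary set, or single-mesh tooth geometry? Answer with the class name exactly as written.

topology: single-mesh involute geometry — m = 2.916, N = 34
classification: single-mesh tooth geometry

single-mesh tooth geometry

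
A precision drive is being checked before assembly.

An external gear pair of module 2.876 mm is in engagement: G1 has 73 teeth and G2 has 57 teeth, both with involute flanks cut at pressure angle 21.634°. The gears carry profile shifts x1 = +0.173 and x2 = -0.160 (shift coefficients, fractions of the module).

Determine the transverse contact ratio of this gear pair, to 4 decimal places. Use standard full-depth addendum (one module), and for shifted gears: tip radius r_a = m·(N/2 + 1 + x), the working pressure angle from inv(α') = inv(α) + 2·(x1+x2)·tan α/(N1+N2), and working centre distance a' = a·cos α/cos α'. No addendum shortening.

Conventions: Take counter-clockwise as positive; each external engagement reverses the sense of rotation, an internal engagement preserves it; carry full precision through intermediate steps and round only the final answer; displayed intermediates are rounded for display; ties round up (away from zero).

1.7064

class = single-mesh tooth geometry [involute pair 73T × 57T, m = 2.876]
base radii: r_b1 = 97.579408, r_b2 = 76.192141
tip radii: r_a1 = 108.347548, r_a2 = 84.381840
inv(α') = inv(21.634°) + 2·(+0.173-0.160)·tan α/(73+57) = 0.01910940  ⇒  α' = 21.66285°
a' = a·cos α / cos α' = 186.9400·cos 21.634°/cos 21.66285° = 186.977364
action lengths: √(r_a1²−r_b1²) = 47.089811, √(r_a2²−r_b2²) = 36.263654
base pitch p_b = π·m·cos α = 8.398760
CR = (47.089811 + 36.263654 − 186.977364·sin 21.66285°)/8.398760 = 1.706424
contact ratio ≈ 1.7064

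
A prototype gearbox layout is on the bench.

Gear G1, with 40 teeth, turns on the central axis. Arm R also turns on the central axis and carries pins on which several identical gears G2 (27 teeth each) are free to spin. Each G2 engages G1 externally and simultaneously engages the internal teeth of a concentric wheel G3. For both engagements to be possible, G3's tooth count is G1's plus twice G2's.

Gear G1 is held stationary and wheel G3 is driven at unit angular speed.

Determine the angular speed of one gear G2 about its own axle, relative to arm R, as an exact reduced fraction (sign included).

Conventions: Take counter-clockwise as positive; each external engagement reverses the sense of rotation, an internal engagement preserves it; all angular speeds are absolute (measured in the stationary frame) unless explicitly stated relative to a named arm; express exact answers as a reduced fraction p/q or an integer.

1880/1809

planetary set (40T centre, 27T on arm, 94T internal) — Willis relation
ring teeth: 40 + 2·27 = 94
40(ω_sun−ω_arm) = −94(ω_ring−ω_arm),  ω_sun = 0, ω_ring = 1
40(0−ω_arm) = −94(1−ω_arm)  ⇒  134·ω_arm = 94  ⇒  ω_arm = 47/67
sun–planet mesh: 40·(0−47/67) = −27·(ω_p−ω_arm)  ⇒  ω_p−ω_arm = 1880/1809
exact speed ratio = 1880/1809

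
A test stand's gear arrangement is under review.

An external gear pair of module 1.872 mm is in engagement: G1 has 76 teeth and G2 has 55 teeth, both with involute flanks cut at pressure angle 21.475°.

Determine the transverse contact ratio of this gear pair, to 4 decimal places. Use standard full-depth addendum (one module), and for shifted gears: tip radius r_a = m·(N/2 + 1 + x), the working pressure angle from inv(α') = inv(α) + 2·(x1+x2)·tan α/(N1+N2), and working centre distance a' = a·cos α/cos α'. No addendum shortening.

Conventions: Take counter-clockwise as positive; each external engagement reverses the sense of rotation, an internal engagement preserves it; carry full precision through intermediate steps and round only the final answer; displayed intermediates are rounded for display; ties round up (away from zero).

1.7147

single-mesh involute tooth geometry (76T engaging 55T at module 1.872)
base radii: r_b1 = 66.197554, r_b2 = 47.906124
tip radii: r_a1 = 73.008000, r_a2 = 53.352000
no profile shift: α' = α, a' = a
action lengths: √(r_a1²−r_b1²) = 30.790452, √(r_a2²−r_b2²) = 23.482742
base pitch p_b = π·m·cos α = 5.472783
CR = (30.790452 + 23.482742 − 122.616000·sin 21.47500°)/5.472783 = 1.714678
contact ratio ≈ 1.7147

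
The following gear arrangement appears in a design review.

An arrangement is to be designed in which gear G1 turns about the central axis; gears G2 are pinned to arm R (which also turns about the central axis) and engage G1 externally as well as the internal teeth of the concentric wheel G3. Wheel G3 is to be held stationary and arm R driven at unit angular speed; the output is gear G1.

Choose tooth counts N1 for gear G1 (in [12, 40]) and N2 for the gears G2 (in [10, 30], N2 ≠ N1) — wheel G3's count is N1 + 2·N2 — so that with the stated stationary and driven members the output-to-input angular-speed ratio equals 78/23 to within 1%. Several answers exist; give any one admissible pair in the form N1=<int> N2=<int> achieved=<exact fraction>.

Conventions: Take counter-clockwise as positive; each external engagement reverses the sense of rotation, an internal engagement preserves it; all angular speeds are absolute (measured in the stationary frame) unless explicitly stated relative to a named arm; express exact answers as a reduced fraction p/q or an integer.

class = planetary set [ratio 78/23 wanted; Willis about the carrier]
Willis with ω_ring = 0: ω_sun/ω_arm = (N1+N3)/N1; set equal to 78/23  ⇒  N3/N1 = 78/23 − 1 = 55/23
N3 = N1 + 2·N2  ⇒  N2/N1 = (N3/N1 − 1)/2 = (55/23 − 1)/2 = 16/23
smallest multiple with N1 ≥ 12 and N2 ≥ 10: k = 1  ⇒  N1 = 1·23 = 23, N2 = 1·16 = 16 (N1 ≤ 40, N2 ≤ 30, N2 ≠ N1 ✓), N3 = 23 + 2·16 = 55
check: (N1+N3)/N1 with N1 = 23, N3 = 55 gives 78/23; |achieved − target| = 0 ≤ 39/1150 ✓

N1=23 N2=16 achieved=78/23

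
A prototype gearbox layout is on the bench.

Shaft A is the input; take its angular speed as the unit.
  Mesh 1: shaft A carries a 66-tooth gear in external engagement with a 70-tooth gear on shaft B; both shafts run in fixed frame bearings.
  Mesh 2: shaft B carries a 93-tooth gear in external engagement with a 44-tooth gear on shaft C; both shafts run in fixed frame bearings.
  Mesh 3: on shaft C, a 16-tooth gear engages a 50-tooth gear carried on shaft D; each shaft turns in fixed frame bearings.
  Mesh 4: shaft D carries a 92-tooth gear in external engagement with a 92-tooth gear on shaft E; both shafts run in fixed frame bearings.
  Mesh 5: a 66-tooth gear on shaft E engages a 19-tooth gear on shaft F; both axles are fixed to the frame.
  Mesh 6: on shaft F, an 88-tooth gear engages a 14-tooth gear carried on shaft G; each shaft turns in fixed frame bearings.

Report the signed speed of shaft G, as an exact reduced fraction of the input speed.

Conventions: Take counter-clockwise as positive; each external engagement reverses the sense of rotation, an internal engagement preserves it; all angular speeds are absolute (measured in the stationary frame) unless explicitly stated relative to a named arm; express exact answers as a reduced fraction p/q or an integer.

1620432/116375

6-mesh fixed-axis compound train (all bearings frame-fixed)
mesh 1 [66T→70T]: |ω|/ω_in = 1×66/70 = 33/35, sense flips to −
mesh 2 [93T→44T]: |ω|/ω_in = (33/35)×93/44 = 279/140, sense flips to +
mesh 3 [16T→50T]: |ω|/ω_in = (279/140)×16/50 = 558/875, sense flips to −
mesh 4 [92T→92T]: |ω|/ω_in = (558/875)×92/92 = 558/875, sense flips to +
mesh 5 [66T→19T]: |ω|/ω_in = (558/875)×66/19 = 36828/16625, sense flips to −
mesh 6 [88T→14T]: |ω|/ω_in = (36828/16625)×88/14 = 1620432/116375, sense flips to +
signed output speed (× input speed) = 1620432/116375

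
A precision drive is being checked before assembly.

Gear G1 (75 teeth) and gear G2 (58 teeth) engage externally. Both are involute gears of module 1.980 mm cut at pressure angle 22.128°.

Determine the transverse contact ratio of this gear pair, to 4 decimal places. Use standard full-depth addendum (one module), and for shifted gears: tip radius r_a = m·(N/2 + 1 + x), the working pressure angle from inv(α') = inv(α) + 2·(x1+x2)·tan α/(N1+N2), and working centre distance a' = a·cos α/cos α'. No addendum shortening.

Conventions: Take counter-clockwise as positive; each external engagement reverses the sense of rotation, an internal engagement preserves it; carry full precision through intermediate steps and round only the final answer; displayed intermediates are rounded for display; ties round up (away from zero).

topology: single-mesh involute geometry — m = 1.980, 75T/58T pair
base radii: r_b1 = 68.781091, r_b2 = 53.190711
tip radii: r_a1 = 76.230000, r_a2 = 59.400000
no profile shift: α' = α, a' = a
action lengths: √(r_a1²−r_b1²) = 32.866007, √(r_a2²−r_b2²) = 26.440656
base pitch p_b = π·m·cos α = 5.762191
CR = (32.866007 + 26.440656 − 131.670000·sin 22.12800°)/5.762191 = 1.685054
contact ratio ≈ 1.6851

1.6851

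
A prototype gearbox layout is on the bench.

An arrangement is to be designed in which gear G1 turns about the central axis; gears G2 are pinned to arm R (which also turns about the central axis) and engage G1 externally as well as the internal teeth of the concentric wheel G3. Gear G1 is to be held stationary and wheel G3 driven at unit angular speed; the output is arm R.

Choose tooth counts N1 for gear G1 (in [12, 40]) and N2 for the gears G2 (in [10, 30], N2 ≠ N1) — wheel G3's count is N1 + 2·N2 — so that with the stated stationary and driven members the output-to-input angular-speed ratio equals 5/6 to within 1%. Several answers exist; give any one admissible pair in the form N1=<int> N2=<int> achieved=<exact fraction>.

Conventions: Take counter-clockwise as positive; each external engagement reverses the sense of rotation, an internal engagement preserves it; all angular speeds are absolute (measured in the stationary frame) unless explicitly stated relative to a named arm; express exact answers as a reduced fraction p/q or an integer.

planetary set to be sized for 5/6 (Willis relation)
Willis with ω_sun = 0: ω_arm/ω_ring = N3/(N1+N3); set equal to 5/6  ⇒  N3/N1 = (5/6)/(1 − 5/6) = 5
N3 = N1 + 2·N2  ⇒  N2/N1 = (N3/N1 − 1)/2 = (5 − 1)/2 = 2
smallest multiple with N1 ≥ 12 and N2 ≥ 10: k = 12  ⇒  N1 = 12·1 = 12, N2 = 12·2 = 24 (N1 ≤ 40, N2 ≤ 30, N2 ≠ N1 ✓), N3 = 12 + 2·24 = 60
check: N3/(N1+N3) with N1 = 12, N3 = 60 gives 5/6; |achieved − target| = 0 ≤ 1/120 ✓

N1=12 N2=24 achieved=5/6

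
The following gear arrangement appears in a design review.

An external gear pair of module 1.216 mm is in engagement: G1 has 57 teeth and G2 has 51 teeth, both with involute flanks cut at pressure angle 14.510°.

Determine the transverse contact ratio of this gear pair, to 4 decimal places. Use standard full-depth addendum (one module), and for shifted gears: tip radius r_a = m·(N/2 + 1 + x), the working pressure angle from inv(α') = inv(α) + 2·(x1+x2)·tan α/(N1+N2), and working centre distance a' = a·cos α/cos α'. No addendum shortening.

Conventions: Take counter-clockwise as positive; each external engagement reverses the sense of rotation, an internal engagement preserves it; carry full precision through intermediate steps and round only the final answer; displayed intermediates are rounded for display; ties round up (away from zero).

2.1518

class = single-mesh tooth geometry [involute pair 57T × 51T, m = 1.216]
base radii: r_b1 = 33.550610, r_b2 = 30.018967
tip radii: r_a1 = 35.872000, r_a2 = 32.224000
no profile shift: α' = α, a' = a
action lengths: √(r_a1²−r_b1²) = 12.694762, √(r_a2²−r_b2²) = 11.715282
base pitch p_b = π·m·cos α = 3.698328
CR = (12.694762 + 11.715282 − 65.664000·sin 14.51000°)/3.698328 = 2.151782
contact ratio ≈ 2.1518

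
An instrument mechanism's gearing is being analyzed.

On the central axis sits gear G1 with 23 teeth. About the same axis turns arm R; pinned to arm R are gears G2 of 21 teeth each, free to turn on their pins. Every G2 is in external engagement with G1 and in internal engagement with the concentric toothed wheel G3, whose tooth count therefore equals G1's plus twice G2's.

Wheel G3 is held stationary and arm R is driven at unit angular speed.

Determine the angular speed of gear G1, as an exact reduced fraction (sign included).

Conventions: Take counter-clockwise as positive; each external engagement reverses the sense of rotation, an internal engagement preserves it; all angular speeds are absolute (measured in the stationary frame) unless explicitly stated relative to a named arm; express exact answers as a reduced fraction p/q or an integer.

88/23

topology: planetary set — G1 23T / G2 21T / G3 65T, arm = carrier (Willis)
ring teeth: 23 + 2·21 = 65
23(ω_sun−ω_arm) = −65(ω_ring−ω_arm),  ω_ring = 0, ω_arm = 1
ω_sun = 1 − (65/23)(0−1) = 88/23
exact speed ratio = 88/23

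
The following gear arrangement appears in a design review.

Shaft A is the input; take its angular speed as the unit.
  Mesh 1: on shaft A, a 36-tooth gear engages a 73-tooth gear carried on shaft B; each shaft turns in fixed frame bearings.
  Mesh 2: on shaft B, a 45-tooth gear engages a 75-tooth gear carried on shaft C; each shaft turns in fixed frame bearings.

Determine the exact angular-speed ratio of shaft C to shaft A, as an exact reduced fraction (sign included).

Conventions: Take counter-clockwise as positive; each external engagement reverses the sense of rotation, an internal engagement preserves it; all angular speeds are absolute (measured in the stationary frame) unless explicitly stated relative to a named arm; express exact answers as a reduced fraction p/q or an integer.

108/365

class = fixed-axis compound train [2 meshes; 2 ratios multiply, 2 sense flips]
mesh 1 [36T→73T]: running ratio 36/73, sense −
mesh 2 [45T→75T]: running ratio 108/365, sense +
ω_out/ω_in = 108/365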